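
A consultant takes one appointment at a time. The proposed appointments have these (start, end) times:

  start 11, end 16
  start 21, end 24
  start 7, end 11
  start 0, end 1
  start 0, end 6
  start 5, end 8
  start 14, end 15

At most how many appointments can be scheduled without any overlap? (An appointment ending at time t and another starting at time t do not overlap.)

4

By end time: (0,1), (0,6), (5,8), (7,11), (14,15), (11,16), (21,24).
Pick (0,1); next start ≥ 1 → (5,8); next start ≥ 8 → (14,15); next start ≥ 15 → (21,24).
Selected 4 appointments.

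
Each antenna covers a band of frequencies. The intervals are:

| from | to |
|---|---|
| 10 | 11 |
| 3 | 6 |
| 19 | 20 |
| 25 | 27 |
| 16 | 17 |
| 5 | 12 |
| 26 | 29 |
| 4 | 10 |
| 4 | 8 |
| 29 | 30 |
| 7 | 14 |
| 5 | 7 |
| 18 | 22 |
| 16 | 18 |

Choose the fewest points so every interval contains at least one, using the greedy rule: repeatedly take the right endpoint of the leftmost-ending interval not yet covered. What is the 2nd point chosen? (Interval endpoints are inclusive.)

11

By right end: [3,6]  [5,7]  [4,8]  [4,10]  [10,11]  [5,12]  [7,14]  [16,17]  [16,18]  [19,20]  [18,22]  [25,27]  [26,29]  [29,30]
[3,6] uncovered → point at 6; [10,11] uncovered → point at 11; [16,17] uncovered → point at 17; [19,20] uncovered → point at 20; [25,27] uncovered → point at 27; [29,30] uncovered → point at 30.
Points: 6, 11, 17, 20, 27, 30 (6 total).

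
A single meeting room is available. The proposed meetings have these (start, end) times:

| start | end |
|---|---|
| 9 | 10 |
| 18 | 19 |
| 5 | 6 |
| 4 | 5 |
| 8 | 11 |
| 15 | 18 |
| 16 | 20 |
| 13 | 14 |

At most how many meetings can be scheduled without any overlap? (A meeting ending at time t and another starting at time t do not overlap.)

6

Sort by end time and greedily take each interval whose start is ≥ the last chosen end.
By end time: (4,5), (5,6), (9,10), (8,11), (13,14), (15,18), (18,19), (16,20).
Pick (4,5); next start ≥ 5 → (5,6); next start ≥ 6 → (9,10); next start ≥ 10 → (13,14); next start ≥ 14 → (15,18); next start ≥ 18 → (18,19).
Selected 6 meetings.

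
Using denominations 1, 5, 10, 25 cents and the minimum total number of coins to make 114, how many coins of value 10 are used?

114 − 4×25→14 − 1×10→4 − 4×1→0
Count of 10: 1

1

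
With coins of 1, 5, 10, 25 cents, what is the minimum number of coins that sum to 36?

3

Greedy: take as many of the largest coin as possible, then repeat with the remainder.
36 = 1×25 + 1×10 + 1×1
Total coins = 1 + 1 + 1 = 3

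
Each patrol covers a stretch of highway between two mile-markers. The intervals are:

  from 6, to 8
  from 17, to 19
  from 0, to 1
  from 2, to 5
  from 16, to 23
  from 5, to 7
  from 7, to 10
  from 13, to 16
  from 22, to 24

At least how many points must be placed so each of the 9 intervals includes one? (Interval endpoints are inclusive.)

Sorted: [0,1] [2,5] [5,7] [6,8] [7,10] [13,16] [17,19] [16,23] [22,24]
{[0,1]} hit by 1; {[2,5],[5,7]} hit by 5; {[6,8],[7,10]} hit by 8; {[13,16]} hit by 16; {[17,19],[16,23]} hit by 19; {[22,24]} hit by 24.
Points: 1, 5, 8, 16, 19, 24 (6 total).

6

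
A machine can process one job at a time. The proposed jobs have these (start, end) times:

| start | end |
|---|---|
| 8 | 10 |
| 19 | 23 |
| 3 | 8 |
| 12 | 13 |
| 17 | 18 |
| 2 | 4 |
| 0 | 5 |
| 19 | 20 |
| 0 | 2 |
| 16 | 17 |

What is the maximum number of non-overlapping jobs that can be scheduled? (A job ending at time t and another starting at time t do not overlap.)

Sorted by end: (0,2)  (2,4)  (0,5)  (3,8)  (8,10)  (12,13)  (16,17)  (17,18)  (19,20)  (19,23)
take (0,2); take (2,4); skip (0,5); take (8,10); take (12,13); take (16,17); take (17,18); take (19,20); skip (19,23).
Selected 7 jobs.

7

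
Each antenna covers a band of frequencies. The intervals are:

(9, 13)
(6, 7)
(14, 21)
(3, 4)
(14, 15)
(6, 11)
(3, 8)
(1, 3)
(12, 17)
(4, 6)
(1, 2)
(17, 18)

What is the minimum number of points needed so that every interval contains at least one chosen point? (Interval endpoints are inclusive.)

6

Sorted: [1,2] [1,3] [3,4] [4,6] [6,7] [3,8] [6,11] [9,13] [14,15] [12,17] [17,18] [14,21]
{[1,2],[1,3]} hit by 2; {[3,4],[4,6]} hit by 4; {[6,7],[3,8],[6,11]} hit by 7; {[9,13]} hit by 13; {[14,15],[12,17]} hit by 15; {[17,18],[14,21]} hit by 18.
Points: 2, 4, 7, 13, 15, 18 (6 total).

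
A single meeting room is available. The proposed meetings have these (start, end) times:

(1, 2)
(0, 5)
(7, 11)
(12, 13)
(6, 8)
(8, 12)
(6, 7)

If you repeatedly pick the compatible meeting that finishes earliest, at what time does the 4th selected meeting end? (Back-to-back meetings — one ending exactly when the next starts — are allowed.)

13

Order by finish time; keep every interval that doesn't clash with the previous kept one.
Sorted by end: (1,2)  (0,5)  (6,7)  (6,8)  (7,11)  (8,12)  (12,13)
take (1,2); skip (0,5); take (6,7); take (7,11); skip (8,12); take (12,13).
Selected: (1,2) (6,7) (7,11) (12,13)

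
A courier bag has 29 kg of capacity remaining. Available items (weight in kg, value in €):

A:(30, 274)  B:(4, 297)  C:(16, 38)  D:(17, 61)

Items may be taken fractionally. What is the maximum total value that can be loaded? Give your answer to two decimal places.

525.33

Greedy by value/weight ratio, highest first.
Ratios (sorted): B 74.25, A 9.13, D 3.59, C 2.38
take B (4 @ 297); take 25/30 of A → 228.33. Capacity used 29/29.
Total value = 525.33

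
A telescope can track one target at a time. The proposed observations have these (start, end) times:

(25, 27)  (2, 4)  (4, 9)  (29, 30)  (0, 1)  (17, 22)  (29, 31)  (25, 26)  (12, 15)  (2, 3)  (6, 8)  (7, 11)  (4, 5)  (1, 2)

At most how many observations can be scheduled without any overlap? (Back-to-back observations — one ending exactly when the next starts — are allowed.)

Greedy by earliest finish: after sorting by end time, pick each interval compatible with the last pick.
By end time: (0,1), (1,2), (2,3), (2,4), (4,5), (6,8), (4,9), (7,11), (12,15), (17,22), (25,26), (25,27), (29,30), (29,31).
Pick (0,1); next start ≥ 1 → (1,2); next start ≥ 2 → (2,3); next start ≥ 3 → (4,5); next start ≥ 5 → (6,8); next start ≥ 8 → (12,15); next start ≥ 15 → (17,22); next start ≥ 22 → (25,26); next start ≥ 26 → (29,30).
Selected 9 observations.

9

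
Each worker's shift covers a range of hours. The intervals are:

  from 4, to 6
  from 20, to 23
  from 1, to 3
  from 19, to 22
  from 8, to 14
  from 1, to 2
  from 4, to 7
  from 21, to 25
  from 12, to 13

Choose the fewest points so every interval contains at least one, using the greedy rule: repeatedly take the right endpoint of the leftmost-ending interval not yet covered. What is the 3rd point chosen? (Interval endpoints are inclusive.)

Process intervals by earliest right end; each time one isn't hit yet, stab at its right endpoint.
By right end: [1,2]  [1,3]  [4,6]  [4,7]  [12,13]  [8,14]  [19,22]  [20,23]  [21,25]
[1,2] uncovered → point at 2; [4,6] uncovered → point at 6; [12,13] uncovered → point at 13; [19,22] uncovered → point at 22.
Points: 2, 6, 13, 22 (4 total).

13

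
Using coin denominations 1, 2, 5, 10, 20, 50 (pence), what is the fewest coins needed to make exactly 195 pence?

6

Greedy: take as many of the largest coin as possible, then repeat with the remainder.
195 = 3×50 + 2×20 + 1×5
Total coins = 3 + 2 + 1 = 6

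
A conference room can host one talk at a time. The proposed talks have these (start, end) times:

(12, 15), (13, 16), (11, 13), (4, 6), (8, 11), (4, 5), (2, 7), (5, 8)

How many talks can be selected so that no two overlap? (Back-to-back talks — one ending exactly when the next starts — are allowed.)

5

Sorted by end: (4,5)  (4,6)  (2,7)  (5,8)  (8,11)  (11,13)  (12,15)  (13,16)
take (4,5); skip (2,7); take (5,8); take (8,11); take (11,13); take (13,16).
Selected 5 talks.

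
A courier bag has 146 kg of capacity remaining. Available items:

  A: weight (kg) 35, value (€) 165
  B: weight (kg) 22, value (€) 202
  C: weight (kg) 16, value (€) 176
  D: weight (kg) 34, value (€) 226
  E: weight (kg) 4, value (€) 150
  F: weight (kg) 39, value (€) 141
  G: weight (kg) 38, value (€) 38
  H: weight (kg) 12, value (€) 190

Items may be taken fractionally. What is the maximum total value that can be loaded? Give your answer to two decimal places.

1192.15

Order: E (150/4=37.50) > H (190/12=15.83) > C (176/16=11.00) > B (202/22=9.18) > D (226/34=6.65) > A (165/35=4.71) > F (141/39=3.62) > G (38/38=1.00)
Fill: take E (4 @ 150) → take H (12 @ 190) → take C (16 @ 176) → take B (22 @ 202) → take D (34 @ 226) → take A (35 @ 165) → take 23/39 of F → 83.15; 146/146 used.
Total value = 1192.15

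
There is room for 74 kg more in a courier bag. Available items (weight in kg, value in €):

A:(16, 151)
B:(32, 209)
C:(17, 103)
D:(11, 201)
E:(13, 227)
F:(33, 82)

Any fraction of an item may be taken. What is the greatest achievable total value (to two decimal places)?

Ratios (sorted): D 18.27, E 17.46, A 9.44, B 6.53, C 6.06, F 2.48
take D (11 @ 201); take E (13 @ 227); take A (16 @ 151); take B (32 @ 209); take 2/17 of C → 12.12. Capacity used 74/74.
Total value = 800.12

800.12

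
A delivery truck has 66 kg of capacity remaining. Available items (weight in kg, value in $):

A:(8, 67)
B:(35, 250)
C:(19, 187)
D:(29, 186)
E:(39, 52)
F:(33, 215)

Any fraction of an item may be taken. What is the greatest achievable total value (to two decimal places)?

Order: C (187/19=9.84) > A (67/8=8.38) > B (250/35=7.14) > F (215/33=6.52) > D (186/29=6.41) > E (52/39=1.33)
Fill: take C (19 @ 187) → take A (8 @ 67) → take B (35 @ 250) → take 4/33 of F → 26.06; 66/66 used.
Total value = 530.06

530.06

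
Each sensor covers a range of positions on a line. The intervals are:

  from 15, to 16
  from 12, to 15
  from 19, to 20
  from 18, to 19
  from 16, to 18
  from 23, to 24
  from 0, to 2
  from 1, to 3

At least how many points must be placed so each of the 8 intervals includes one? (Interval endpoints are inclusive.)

5

Sort by right endpoint; whenever an interval is uncovered, place a point at its right end.
By right end: [0,2]  [1,3]  [12,15]  [15,16]  [16,18]  [18,19]  [19,20]  [23,24]
[0,2] uncovered → point at 2; [12,15] uncovered → point at 15; [16,18] uncovered → point at 18; [19,20] uncovered → point at 20; [23,24] uncovered → point at 24.
Points: 2, 15, 18, 20, 24 (5 total).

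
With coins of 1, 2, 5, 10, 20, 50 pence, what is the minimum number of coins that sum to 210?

210 − 4×50→10 − 1×10→0
Total coins = 4 + 1 = 5

5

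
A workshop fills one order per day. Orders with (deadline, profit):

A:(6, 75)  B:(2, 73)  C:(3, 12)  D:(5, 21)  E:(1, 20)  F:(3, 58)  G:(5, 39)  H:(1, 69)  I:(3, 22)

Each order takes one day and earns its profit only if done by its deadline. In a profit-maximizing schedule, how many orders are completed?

6

Take jobs in profit order; each goes to the latest open slot no later than its deadline.
By profit: A(d6,75), B(d2,73), H(d1,69), F(d3,58), G(d5,39), I(d3,22), D(d5,21), E(d1,20), C(d3,12)
A→slot 6; B→slot 2; H→slot 1; F→slot 3; G→slot 5; I skipped; D→slot 4; E skipped; C skipped.
6 of 9 scheduled.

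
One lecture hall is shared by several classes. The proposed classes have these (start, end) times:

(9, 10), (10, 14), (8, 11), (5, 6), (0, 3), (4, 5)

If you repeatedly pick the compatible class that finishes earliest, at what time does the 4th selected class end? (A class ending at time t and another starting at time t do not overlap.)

10

Greedy by earliest finish: after sorting by end time, pick each interval compatible with the last pick.
Sorted by end: (0,3)  (4,5)  (5,6)  (9,10)  (8,11)  (10,14)
take (0,3); take (4,5); take (5,6); take (9,10); skip (8,11); take (10,14).
Selected: (0,3) (4,5) (5,6) (9,10) (10,14)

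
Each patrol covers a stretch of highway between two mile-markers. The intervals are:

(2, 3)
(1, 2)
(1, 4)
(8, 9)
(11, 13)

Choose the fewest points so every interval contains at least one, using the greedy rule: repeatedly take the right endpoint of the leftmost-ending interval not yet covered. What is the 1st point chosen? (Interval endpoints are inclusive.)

Sorted: [1,2] [2,3] [1,4] [8,9] [11,13]
{[1,2],[2,3],[1,4]} hit by 2; {[8,9]} hit by 9; {[11,13]} hit by 13.
Points: 2, 9, 13 (3 total).

2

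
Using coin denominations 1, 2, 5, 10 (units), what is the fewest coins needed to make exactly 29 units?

Use the largest denomination that fits, subtract, and repeat.
29 = 2×10 + 1×5 + 2×2
Total coins = 2 + 1 + 2 = 5

5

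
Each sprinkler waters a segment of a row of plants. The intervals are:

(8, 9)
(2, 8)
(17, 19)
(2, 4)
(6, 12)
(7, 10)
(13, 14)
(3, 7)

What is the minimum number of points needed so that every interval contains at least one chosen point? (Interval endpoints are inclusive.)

Sorted: [2,4] [3,7] [2,8] [8,9] [7,10] [6,12] [13,14] [17,19]
{[2,4],[3,7],[2,8]} hit by 4; {[8,9],[7,10],[6,12]} hit by 9; {[13,14]} hit by 14; {[17,19]} hit by 19.
Points: 4, 9, 14, 19 (4 total).

4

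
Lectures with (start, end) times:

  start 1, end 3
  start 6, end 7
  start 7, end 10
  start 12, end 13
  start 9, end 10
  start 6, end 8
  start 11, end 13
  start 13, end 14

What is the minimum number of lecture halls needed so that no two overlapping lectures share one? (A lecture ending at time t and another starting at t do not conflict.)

2

Count concurrent intervals with a sweep; the peak is the room count.
starts: [1, 6, 6, 7, 9, 11, 12, 13]
ends:   [3, 7, 8, 10, 10, 13, 13, 14]
s1→1 e3→0 s6→1 s6→2  — peak 2.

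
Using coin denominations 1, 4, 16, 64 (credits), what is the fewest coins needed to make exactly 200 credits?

5

Use the largest denomination that fits, subtract, and repeat.
200 − 3×64→8 − 2×4→0
Total coins = 3 + 2 = 5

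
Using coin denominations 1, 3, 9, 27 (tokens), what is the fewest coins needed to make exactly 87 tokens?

Use the largest denomination that fits, subtract, and repeat.
87 − 3×27→6 − 2×3→0
Total coins = 3 + 2 = 5

5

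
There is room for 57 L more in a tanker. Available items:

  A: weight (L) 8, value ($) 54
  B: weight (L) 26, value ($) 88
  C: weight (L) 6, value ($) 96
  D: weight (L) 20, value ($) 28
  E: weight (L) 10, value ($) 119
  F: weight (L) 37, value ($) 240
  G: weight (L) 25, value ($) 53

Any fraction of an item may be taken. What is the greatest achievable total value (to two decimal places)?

483.05

Ratios (sorted): C 16.00, E 11.90, A 6.75, F 6.49, B 3.38, G 2.12, D 1.40
take C (6 @ 96); take E (10 @ 119); take A (8 @ 54); take 33/37 of F → 214.05. Capacity used 57/57.
Total value = 483.05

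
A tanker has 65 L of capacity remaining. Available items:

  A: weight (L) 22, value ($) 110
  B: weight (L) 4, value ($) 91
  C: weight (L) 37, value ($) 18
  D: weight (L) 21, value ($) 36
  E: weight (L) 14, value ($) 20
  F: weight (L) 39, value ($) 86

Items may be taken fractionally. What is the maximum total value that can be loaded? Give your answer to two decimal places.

287.00

Sort by value per unit weight and fill in that order.
Ratios (sorted): B 22.75, A 5.00, F 2.21, D 1.71, E 1.43, C 0.49
take B (4 @ 91); take A (22 @ 110); take F (39 @ 86). Capacity used 65/65.
Total value = 287.00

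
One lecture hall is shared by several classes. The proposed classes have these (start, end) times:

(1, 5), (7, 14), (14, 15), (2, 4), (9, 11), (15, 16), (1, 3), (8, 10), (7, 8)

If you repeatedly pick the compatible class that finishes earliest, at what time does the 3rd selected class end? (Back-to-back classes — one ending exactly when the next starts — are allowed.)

10

Sorted by end: (1,3)  (2,4)  (1,5)  (7,8)  (8,10)  (9,11)  (7,14)  (14,15)  (15,16)
take (1,3); take (7,8); take (8,10); skip (9,11); take (14,15); take (15,16).
Selected: (1,3) (7,8) (8,10) (14,15) (15,16)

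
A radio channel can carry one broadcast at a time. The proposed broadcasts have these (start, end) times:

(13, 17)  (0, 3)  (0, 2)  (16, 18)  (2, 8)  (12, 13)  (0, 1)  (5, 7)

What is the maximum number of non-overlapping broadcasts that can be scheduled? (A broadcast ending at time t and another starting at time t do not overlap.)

Sorted by end: (0,1)  (0,2)  (0,3)  (5,7)  (2,8)  (12,13)  (13,17)  (16,18)
take (0,1); skip (0,3); take (5,7); take (12,13); take (13,17); skip (16,18).
Selected 4 broadcasts.

4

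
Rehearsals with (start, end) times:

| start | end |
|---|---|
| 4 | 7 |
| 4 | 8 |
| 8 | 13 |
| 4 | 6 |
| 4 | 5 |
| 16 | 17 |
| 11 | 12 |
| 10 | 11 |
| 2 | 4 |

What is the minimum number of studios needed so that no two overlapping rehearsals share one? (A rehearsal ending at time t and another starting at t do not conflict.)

The answer is the maximum number of intervals overlapping at any instant.
Events (time:±→running): 2:+→1 4:-→0 4:+→1 4:+→2 4:+→3 4:+→4 … peak 4.

4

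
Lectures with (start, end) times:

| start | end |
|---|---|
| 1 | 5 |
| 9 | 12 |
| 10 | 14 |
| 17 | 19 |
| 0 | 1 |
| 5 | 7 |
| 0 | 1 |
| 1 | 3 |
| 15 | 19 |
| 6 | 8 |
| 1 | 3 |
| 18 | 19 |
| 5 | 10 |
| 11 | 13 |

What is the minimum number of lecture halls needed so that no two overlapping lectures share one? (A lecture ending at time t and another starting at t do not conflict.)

3

The answer is the maximum number of intervals overlapping at any instant.
Events (time:±→running): 0:+→1 0:+→2 1:-→1 1:-→0 1:+→1 1:+→2 1:+→3 … peak 3.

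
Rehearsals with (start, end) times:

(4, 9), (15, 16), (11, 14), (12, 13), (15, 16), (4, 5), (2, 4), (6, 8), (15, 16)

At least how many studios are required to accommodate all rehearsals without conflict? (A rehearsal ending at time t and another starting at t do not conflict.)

starts: [2, 4, 4, 6, 11, 12, 15, 15, 15]
ends:   [4, 5, 8, 9, 13, 14, 16, 16, 16]
s2→1 e4→0 s4→1 s4→2 e5→1 s6→2 e8→1 e9→0 s11→1 s12→2 e13→1 e14→0 s15→1 s15→2 s15→3  — peak 3.

3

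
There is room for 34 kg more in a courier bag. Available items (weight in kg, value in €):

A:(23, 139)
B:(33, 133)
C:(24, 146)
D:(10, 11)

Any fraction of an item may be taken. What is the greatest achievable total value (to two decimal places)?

Sort by value per unit weight and fill in that order.
Ratios (sorted): C 6.08, A 6.04, B 4.03, D 1.10
take C (24 @ 146); take 10/23 of A → 60.43. Capacity used 34/34.
Total value = 206.43

206.43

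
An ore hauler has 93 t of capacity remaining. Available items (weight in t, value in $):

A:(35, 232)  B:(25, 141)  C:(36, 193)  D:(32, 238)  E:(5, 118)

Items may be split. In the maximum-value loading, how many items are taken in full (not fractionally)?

3

Ratios (sorted): E 23.60, D 7.44, A 6.63, B 5.64, C 5.36
take E (5 @ 118); take D (32 @ 238); take A (35 @ 232); take 21/25 of B → 118.44. Capacity used 93/93.
3 item(s) taken whole; one partial (take 21/25 of B).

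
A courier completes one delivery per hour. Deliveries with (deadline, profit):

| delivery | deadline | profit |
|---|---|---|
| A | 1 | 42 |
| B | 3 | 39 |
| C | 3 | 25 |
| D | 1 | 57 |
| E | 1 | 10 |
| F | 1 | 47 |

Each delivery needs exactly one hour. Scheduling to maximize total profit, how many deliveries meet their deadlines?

3

Take jobs in profit order; each goes to the latest open slot no later than its deadline.
By profit: D(d1,57), F(d1,47), A(d1,42), B(d3,39), C(d3,25), E(d1,10)
D→slot 1; F skipped; A skipped; B→slot 3; C→slot 2; E skipped.
3 of 6 scheduled.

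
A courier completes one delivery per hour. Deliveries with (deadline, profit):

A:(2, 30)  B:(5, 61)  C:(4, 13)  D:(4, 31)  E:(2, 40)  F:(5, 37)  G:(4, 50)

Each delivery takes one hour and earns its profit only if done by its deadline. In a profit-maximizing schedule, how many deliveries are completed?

5

Profit order: B=61 G=50 E=40 F=37 D=31 A=30 C=13
Assign: B→slot 5, G→slot 4, E→slot 2, F→slot 3, D→slot 1, A skipped, C skipped.
Slots: [1:D] [2:E] [3:F] [4:G] [5:B]
5 of 7 scheduled.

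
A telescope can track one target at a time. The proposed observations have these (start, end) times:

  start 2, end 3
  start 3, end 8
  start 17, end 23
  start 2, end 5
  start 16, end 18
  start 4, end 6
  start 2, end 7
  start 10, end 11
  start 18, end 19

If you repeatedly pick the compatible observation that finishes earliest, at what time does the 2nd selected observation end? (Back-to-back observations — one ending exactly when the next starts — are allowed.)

6

Sorted by end: (2,3)  (2,5)  (4,6)  (2,7)  (3,8)  (10,11)  (16,18)  (18,19)  (17,23)
take (2,3); skip (2,5); take (4,6); skip (2,7); take (10,11); take (16,18); take (18,19).
Selected: (2,3) (4,6) (10,11) (16,18) (18,19)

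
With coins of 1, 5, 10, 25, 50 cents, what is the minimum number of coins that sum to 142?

Greedy: take as many of the largest coin as possible, then repeat with the remainder.
142 − 2×50→42 − 1×25→17 − 1×10→7 − 1×5→2 − 2×1→0
Total coins = 2 + 1 + 1 + 1 + 2 = 7

7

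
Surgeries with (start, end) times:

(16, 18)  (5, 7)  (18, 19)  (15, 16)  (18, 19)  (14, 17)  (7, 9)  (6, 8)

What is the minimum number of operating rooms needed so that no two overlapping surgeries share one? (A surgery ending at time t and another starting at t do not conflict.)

The answer is the maximum number of intervals overlapping at any instant.
starts: [5, 6, 7, 14, 15, 16, 18, 18]
ends:   [7, 8, 9, 16, 17, 18, 19, 19]
s5→1 s6→2  — peak 2.

2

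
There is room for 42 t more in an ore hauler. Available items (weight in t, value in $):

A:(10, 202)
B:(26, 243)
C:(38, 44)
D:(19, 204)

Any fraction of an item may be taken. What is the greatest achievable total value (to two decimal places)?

Sort by value per unit weight and fill in that order.
Ratios (sorted): A 20.20, D 10.74, B 9.35, C 1.16
take A (10 @ 202); take D (19 @ 204); take 13/26 of B → 121.50. Capacity used 42/42.
Total value = 527.50

527.50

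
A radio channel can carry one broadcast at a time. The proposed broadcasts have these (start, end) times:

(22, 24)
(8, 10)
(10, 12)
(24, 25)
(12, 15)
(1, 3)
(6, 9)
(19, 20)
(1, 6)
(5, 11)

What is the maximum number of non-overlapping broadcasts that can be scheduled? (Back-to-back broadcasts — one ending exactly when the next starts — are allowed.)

By end time: (1,3), (1,6), (6,9), (8,10), (5,11), (10,12), (12,15), (19,20), (22,24), (24,25).
Pick (1,3); next start ≥ 3 → (6,9); next start ≥ 9 → (10,12); next start ≥ 12 → (12,15); next start ≥ 15 → (19,20); next start ≥ 20 → (22,24); next start ≥ 24 → (24,25).
Selected 7 broadcasts.

7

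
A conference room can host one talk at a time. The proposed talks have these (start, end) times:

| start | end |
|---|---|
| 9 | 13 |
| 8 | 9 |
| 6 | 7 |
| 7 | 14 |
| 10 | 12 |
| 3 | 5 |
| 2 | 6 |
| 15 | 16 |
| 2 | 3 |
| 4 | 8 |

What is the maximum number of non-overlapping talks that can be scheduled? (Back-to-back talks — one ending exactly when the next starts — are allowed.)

By end time: (2,3), (3,5), (2,6), (6,7), (4,8), (8,9), (10,12), (9,13), (7,14), (15,16).
Pick (2,3); next start ≥ 3 → (3,5); next start ≥ 5 → (6,7); next start ≥ 7 → (8,9); next start ≥ 9 → (10,12); next start ≥ 12 → (15,16).
Selected 6 talks.

6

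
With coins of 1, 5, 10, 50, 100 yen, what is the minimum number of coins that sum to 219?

Use the largest denomination that fits, subtract, and repeat.
219 = 2×100 + 1×10 + 1×5 + 4×1
Total coins = 2 + 1 + 1 + 4 = 8

8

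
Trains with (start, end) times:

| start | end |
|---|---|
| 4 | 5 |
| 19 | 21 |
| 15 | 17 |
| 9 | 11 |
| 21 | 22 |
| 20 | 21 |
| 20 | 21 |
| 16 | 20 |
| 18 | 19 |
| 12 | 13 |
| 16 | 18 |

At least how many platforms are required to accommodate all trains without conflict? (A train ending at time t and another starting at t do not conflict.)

3

Events (time:±→running): 4:+→1 5:-→0 9:+→1 11:-→0 12:+→1 13:-→0 15:+→1 16:+→2 16:+→3 … peak 3.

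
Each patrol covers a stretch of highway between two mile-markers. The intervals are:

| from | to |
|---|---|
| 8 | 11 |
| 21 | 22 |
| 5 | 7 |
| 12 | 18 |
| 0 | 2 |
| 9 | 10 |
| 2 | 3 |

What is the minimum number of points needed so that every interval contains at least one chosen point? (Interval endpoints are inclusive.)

5

Sorted: [0,2] [2,3] [5,7] [9,10] [8,11] [12,18] [21,22]
{[0,2],[2,3]} hit by 2; {[5,7]} hit by 7; {[9,10],[8,11]} hit by 10; {[12,18]} hit by 18; {[21,22]} hit by 22.
Points: 2, 7, 10, 18, 22 (5 total).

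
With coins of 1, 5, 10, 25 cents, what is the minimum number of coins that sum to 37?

37 − 1×25→12 − 1×10→2 − 2×1→0
Total coins = 1 + 1 + 2 = 4

4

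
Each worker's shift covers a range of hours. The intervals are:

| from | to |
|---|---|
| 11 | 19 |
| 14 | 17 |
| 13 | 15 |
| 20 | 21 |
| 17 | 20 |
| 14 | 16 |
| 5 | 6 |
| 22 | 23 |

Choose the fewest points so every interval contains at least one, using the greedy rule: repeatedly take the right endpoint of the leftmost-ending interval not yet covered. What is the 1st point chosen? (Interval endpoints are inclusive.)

Process intervals by earliest right end; each time one isn't hit yet, stab at its right endpoint.
By right end: [5,6]  [13,15]  [14,16]  [14,17]  [11,19]  [17,20]  [20,21]  [22,23]
[5,6] uncovered → point at 6; [13,15] uncovered → point at 15; [17,20] uncovered → point at 20; [22,23] uncovered → point at 23.
Points: 6, 15, 20, 23 (4 total).

6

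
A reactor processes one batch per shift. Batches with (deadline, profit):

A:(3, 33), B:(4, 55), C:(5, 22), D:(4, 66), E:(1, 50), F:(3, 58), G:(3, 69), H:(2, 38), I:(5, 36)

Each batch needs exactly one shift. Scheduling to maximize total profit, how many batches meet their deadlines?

By profit: G(d3,69), D(d4,66), F(d3,58), B(d4,55), E(d1,50), H(d2,38), I(d5,36), A(d3,33), C(d5,22)
G→slot 3; D→slot 4; F→slot 2; B→slot 1; E skipped; H skipped; I→slot 5; A skipped; C skipped.
5 of 9 scheduled.

5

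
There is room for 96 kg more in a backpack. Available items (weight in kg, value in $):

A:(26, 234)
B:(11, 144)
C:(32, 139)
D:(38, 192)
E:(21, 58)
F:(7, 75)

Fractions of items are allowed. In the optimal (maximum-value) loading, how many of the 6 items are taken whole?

Ratios (sorted): B 13.09, F 10.71, A 9.00, D 5.05, C 4.34, E 2.76
take B (11 @ 144); take F (7 @ 75); take A (26 @ 234); take D (38 @ 192); take 14/32 of C → 60.81. Capacity used 96/96.
4 item(s) taken whole; one partial (take 14/32 of C).

4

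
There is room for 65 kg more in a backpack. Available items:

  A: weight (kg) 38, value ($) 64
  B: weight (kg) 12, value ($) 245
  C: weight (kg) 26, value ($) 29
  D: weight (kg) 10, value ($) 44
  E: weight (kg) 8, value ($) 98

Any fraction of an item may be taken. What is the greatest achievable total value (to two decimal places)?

Sort by value per unit weight and fill in that order.
Ratios (sorted): B 20.42, E 12.25, D 4.40, A 1.68, C 1.12
take B (12 @ 245); take E (8 @ 98); take D (10 @ 44); take 35/38 of A → 58.95. Capacity used 65/65.
Total value = 445.95

445.95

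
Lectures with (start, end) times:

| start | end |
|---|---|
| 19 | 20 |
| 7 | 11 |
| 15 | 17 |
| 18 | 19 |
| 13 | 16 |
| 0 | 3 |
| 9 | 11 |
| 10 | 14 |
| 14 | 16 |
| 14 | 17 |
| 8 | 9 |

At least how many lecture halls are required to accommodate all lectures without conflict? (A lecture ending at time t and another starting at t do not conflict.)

Events (time:±→running): 0:+→1 3:-→0 7:+→1 8:+→2 9:-→1 9:+→2 10:+→3 11:-→2 11:-→1 13:+→2 14:-→1 14:+→2 14:+→3 15:+→4 … peak 4.

4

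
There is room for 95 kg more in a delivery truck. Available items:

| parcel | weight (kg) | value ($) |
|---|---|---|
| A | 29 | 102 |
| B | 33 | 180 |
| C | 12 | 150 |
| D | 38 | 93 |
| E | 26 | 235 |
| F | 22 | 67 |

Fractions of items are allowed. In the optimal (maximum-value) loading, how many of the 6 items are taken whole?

Order: C (150/12=12.50) > E (235/26=9.04) > B (180/33=5.45) > A (102/29=3.52) > F (67/22=3.05) > D (93/38=2.45)
Fill: take C (12 @ 150) → take E (26 @ 235) → take B (33 @ 180) → take 24/29 of A → 84.41; 95/95 used.
3 item(s) taken whole; one partial (take 24/29 of A).

3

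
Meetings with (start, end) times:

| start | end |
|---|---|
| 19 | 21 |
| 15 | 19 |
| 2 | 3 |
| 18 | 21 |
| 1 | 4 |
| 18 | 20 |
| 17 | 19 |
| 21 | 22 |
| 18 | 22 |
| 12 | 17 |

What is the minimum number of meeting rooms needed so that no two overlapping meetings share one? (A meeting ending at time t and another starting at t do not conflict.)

5

The answer is the maximum number of intervals overlapping at any instant.
starts: [1, 2, 12, 15, 17, 18, 18, 18, 19, 21]
ends:   [3, 4, 17, 19, 19, 20, 21, 21, 22, 22]
s1→1 s2→2 e3→1 e4→0 s12→1 s15→2 e17→1 s17→2 s18→3 s18→4 s18→5  — peak 5.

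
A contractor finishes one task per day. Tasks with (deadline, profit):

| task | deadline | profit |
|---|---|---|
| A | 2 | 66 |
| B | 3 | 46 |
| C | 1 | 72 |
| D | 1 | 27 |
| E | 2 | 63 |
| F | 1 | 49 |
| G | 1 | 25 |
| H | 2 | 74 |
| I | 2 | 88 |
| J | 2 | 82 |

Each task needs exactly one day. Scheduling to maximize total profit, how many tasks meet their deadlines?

3

Sort by profit descending; place each in the latest free slot ≤ its deadline.
Profit order: I=88 J=82 H=74 C=72 A=66 E=63 F=49 B=46 D=27 G=25
Assign: I→slot 2, J→slot 1, H skipped, C skipped, A skipped, E skipped, F skipped, B→slot 3, D skipped, G skipped.
Slots: [1:J] [2:I] [3:B]
3 of 10 scheduled.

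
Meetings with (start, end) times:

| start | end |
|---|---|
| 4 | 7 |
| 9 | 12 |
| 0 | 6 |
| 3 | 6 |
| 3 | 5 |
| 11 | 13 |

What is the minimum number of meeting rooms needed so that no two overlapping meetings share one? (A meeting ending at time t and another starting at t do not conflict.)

4

The answer is the maximum number of intervals overlapping at any instant.
Events (time:±→running): 0:+→1 3:+→2 3:+→3 4:+→4 … peak 4.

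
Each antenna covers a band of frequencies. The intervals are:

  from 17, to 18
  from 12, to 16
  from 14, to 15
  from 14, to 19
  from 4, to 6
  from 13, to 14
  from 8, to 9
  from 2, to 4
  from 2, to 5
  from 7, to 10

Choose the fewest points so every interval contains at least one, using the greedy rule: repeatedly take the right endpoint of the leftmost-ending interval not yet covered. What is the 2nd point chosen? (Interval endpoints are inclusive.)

9

Process intervals by earliest right end; each time one isn't hit yet, stab at its right endpoint.
By right end: [2,4]  [2,5]  [4,6]  [8,9]  [7,10]  [13,14]  [14,15]  [12,16]  [17,18]  [14,19]
[2,4] uncovered → point at 4; [8,9] uncovered → point at 9; [13,14] uncovered → point at 14; [17,18] uncovered → point at 18.
Points: 4, 9, 14, 18 (4 total).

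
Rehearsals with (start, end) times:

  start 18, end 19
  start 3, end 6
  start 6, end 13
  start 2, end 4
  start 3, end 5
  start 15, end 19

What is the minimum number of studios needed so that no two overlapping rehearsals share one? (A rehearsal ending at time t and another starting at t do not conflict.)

Events (time:±→running): 2:+→1 3:+→2 3:+→3 … peak 3.

3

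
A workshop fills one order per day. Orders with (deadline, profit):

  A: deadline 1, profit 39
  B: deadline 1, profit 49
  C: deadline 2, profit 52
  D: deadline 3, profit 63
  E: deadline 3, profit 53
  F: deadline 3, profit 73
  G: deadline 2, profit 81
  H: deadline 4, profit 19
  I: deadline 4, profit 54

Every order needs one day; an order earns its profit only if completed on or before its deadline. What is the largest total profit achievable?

Sort by profit descending; place each in the latest free slot ≤ its deadline.
By profit: G(d2,81), F(d3,73), D(d3,63), I(d4,54), E(d3,53), C(d2,52), B(d1,49), A(d1,39), H(d4,19)
G→slot 2; F→slot 3; D→slot 1; I→slot 4; E skipped; C skipped; B skipped; A skipped; H skipped.
Profit = 63 + 81 + 73 + 54 = 271

271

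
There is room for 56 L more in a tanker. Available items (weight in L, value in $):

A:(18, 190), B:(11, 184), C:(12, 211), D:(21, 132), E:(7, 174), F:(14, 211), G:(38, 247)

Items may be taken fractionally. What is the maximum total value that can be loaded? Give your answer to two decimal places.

Order: E (174/7=24.86) > C (211/12=17.58) > B (184/11=16.73) > F (211/14=15.07) > A (190/18=10.56) > G (247/38=6.50) > D (132/21=6.29)
Fill: take E (7 @ 174) → take C (12 @ 211) → take B (11 @ 184) → take F (14 @ 211) → take 12/18 of A → 126.67; 56/56 used.
Total value = 906.67

906.67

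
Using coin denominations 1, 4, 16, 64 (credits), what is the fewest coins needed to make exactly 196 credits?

Use the largest denomination that fits, subtract, and repeat.
196 − 3×64→4 − 1×4→0
Total coins = 3 + 1 = 4

4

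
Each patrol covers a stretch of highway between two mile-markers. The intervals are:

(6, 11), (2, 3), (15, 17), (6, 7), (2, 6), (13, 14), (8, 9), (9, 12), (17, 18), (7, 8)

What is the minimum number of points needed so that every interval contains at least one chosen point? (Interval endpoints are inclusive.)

5

Sort by right endpoint; whenever an interval is uncovered, place a point at its right end.
Sorted: [2,3] [2,6] [6,7] [7,8] [8,9] [6,11] [9,12] [13,14] [15,17] [17,18]
{[2,3],[2,6]} hit by 3; {[6,7],[7,8]} hit by 7; {[8,9],[6,11],[9,12]} hit by 9; {[13,14]} hit by 14; {[15,17],[17,18]} hit by 17.
Points: 3, 7, 9, 14, 17 (5 total).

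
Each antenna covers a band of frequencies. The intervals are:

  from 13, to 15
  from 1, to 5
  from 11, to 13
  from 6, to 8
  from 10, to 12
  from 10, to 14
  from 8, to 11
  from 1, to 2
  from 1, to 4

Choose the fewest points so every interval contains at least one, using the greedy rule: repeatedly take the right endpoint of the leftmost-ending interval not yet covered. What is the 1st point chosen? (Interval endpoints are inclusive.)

Sort by right endpoint; whenever an interval is uncovered, place a point at its right end.
Sorted: [1,2] [1,4] [1,5] [6,8] [8,11] [10,12] [11,13] [10,14] [13,15]
{[1,2],[1,4],[1,5]} hit by 2; {[6,8],[8,11]} hit by 8; {[10,12],[11,13],[10,14]} hit by 12; {[13,15]} hit by 15.
Points: 2, 8, 12, 15 (4 total).

2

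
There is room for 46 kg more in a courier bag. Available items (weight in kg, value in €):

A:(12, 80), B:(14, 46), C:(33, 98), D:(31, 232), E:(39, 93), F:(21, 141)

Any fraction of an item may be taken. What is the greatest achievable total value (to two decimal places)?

Greedy by value/weight ratio, highest first.
Ratios (sorted): D 7.48, F 6.71, A 6.67, B 3.29, C 2.97, E 2.38
take D (31 @ 232); take 15/21 of F → 100.71. Capacity used 46/46.
Total value = 332.71

332.71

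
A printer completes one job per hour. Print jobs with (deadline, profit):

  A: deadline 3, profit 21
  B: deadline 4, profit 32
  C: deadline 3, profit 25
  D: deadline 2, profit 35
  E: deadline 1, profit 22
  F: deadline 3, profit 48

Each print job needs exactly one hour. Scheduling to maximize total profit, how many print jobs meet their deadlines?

4

Sort by profit descending; place each in the latest free slot ≤ its deadline.
By profit: F(d3,48), D(d2,35), B(d4,32), C(d3,25), E(d1,22), A(d3,21)
F→slot 3; D→slot 2; B→slot 4; C→slot 1; E skipped; A skipped.
4 of 6 scheduled.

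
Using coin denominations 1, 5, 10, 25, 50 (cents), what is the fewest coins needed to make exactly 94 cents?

Use the largest denomination that fits, subtract, and repeat.
94 = 1×50 + 1×25 + 1×10 + 1×5 + 4×1
Total coins = 1 + 1 + 1 + 1 + 4 = 8

8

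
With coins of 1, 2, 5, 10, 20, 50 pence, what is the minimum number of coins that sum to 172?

172 − 3×50→22 − 1×20→2 − 1×2→0
Total coins = 3 + 1 + 1 = 5

5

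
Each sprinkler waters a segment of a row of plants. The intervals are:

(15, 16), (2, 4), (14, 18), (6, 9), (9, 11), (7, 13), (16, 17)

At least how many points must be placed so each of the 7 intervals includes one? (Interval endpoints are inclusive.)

3

Sort by right endpoint; whenever an interval is uncovered, place a point at its right end.
Sorted: [2,4] [6,9] [9,11] [7,13] [15,16] [16,17] [14,18]
{[2,4]} hit by 4; {[6,9],[9,11],[7,13]} hit by 9; {[15,16],[16,17],[14,18]} hit by 16.
Points: 4, 9, 16 (3 total).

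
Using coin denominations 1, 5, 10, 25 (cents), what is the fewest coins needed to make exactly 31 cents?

3

Greedy: take as many of the largest coin as possible, then repeat with the remainder.
31 − 1×25→6 − 1×5→1 − 1×1→0
Total coins = 1 + 1 + 1 = 3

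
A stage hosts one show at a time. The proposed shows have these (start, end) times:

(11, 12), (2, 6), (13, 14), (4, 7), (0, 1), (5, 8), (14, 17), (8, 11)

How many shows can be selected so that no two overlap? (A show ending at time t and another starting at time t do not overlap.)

6

Sort by end time and greedily take each interval whose start is ≥ the last chosen end.
By end time: (0,1), (2,6), (4,7), (5,8), (8,11), (11,12), (13,14), (14,17).
Pick (0,1); next start ≥ 1 → (2,6); next start ≥ 6 → (8,11); next start ≥ 11 → (11,12); next start ≥ 12 → (13,14); next start ≥ 14 → (14,17).
Selected 6 shows.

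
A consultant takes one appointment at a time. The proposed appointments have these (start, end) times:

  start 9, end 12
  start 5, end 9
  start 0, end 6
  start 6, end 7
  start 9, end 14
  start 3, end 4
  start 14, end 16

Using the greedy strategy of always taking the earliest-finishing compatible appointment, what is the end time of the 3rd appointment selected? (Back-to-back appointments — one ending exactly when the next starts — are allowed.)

12

Sorted by end: (3,4)  (0,6)  (6,7)  (5,9)  (9,12)  (9,14)  (14,16)
take (3,4); take (6,7); take (9,12); take (14,16).
Selected: (3,4) (6,7) (9,12) (14,16)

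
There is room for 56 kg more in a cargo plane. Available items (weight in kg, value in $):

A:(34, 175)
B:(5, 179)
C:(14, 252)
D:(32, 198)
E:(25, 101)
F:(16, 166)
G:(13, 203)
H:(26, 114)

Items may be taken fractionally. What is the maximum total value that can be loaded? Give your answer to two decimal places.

Order: B (179/5=35.80) > C (252/14=18.00) > G (203/13=15.62) > F (166/16=10.38) > D (198/32=6.19) > A (175/34=5.15) > H (114/26=4.38) > E (101/25=4.04)
Fill: take B (5 @ 179) → take C (14 @ 252) → take G (13 @ 203) → take F (16 @ 166) → take 8/32 of D → 49.50; 56/56 used.
Total value = 849.50

849.50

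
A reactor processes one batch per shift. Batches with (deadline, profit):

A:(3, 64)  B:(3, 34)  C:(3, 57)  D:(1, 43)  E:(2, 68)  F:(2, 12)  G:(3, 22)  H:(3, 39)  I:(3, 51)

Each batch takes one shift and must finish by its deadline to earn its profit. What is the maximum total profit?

189

By profit: E(d2,68), A(d3,64), C(d3,57), I(d3,51), D(d1,43), H(d3,39), B(d3,34), G(d3,22), F(d2,12)
E→slot 2; A→slot 3; C→slot 1; I skipped; D skipped; H skipped; B skipped; G skipped; F skipped.
Profit = 57 + 68 + 64 = 189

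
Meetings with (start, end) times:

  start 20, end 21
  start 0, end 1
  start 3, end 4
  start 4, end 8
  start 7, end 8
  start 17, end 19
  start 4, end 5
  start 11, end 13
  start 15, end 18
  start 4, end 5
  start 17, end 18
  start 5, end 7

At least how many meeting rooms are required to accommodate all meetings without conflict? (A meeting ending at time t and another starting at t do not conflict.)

3

The answer is the maximum number of intervals overlapping at any instant.
Events (time:±→running): 0:+→1 1:-→0 3:+→1 4:-→0 4:+→1 4:+→2 4:+→3 … peak 3.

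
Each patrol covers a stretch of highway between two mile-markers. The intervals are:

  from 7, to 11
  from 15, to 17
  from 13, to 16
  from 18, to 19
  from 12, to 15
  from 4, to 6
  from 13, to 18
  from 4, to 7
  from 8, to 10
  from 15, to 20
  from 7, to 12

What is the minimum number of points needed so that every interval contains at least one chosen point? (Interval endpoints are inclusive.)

Sort by right endpoint; whenever an interval is uncovered, place a point at its right end.
By right end: [4,6]  [4,7]  [8,10]  [7,11]  [7,12]  [12,15]  [13,16]  [15,17]  [13,18]  [18,19]  [15,20]
[4,6] uncovered → point at 6; [8,10] uncovered → point at 10; [12,15] uncovered → point at 15; [18,19] uncovered → point at 19.
Points: 6, 10, 15, 19 (4 total).

4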